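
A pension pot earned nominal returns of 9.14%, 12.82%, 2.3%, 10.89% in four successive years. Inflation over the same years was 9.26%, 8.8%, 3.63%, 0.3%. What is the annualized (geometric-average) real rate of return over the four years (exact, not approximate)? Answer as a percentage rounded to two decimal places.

Compound the nominal returns: 1.0914 × 1.1282 × 1.0230 × 1.1089 = 1.39681234.
Compound inflation: 1.0926 × 1.0880 × 1.0363 × 1.0030 = 1.23559608.
Deflate: 1.39681234 / 1.23559608 = 1.13047650.
Annualized real rate = 1.13047650^(1/4) − 1 = 3.1135% → 3.11%.

3.11%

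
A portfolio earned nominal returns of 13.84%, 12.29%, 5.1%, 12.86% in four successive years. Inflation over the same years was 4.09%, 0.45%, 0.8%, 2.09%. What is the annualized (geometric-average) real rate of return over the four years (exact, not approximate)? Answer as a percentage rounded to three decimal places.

Compound the nominal returns: 1.1384 × 1.1229 × 1.0510 × 1.1286 = 1.51627764.
Compound inflation: 1.0409 × 1.0045 × 1.0080 × 1.0209 = 1.07597625.
Deflate: 1.51627764 / 1.07597625 = 1.40921107.
Annualized real rate = 1.40921107^(1/4) − 1 = 8.9542% → 8.954%.

8.954%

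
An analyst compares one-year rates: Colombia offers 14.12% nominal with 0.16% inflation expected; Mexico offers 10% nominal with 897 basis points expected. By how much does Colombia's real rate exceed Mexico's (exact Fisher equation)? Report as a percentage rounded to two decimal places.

12.99%

Colombia: (1 + 0.1412)/(1 + 0.0016) − 1 = 13.9377%
Mexico: (1 + 0.1000)/(1 + 0.0897) − 1 = 0.9452%
Differential = 13.9377% − 0.9452% = 12.9925% → 12.99%.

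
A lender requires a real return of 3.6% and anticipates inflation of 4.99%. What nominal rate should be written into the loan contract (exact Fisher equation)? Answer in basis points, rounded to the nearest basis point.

877 basis points

(1 + i) = (1 + r)(1 + π) = 1.03600 × 1.04990 = 1.0876964
i = 1.0876964 − 1, so the required nominal rate is 877 basis points.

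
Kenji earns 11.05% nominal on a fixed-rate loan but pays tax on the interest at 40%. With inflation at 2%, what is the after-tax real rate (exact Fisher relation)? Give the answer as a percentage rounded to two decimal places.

After-tax nominal return = 11.05% × (1 − 0.4) = 6.6300%.
1 + r = 1.06630 / 1.02000 = 1.045392
After-tax real rate = 1.045392 − 1 → 4.54%.

4.54%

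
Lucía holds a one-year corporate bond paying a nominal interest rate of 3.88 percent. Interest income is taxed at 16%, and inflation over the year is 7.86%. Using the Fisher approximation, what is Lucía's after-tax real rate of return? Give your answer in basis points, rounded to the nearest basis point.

-460 basis points

After-tax nominal return = 3.88% × (1 − 0.16) = 3.2592%.
r ≈ 3.2592% − 7.86% → -460 basis points.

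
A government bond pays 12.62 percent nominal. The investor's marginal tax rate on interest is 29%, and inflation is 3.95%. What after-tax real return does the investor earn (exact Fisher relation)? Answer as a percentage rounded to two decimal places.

After-tax nominal return = 12.62% × (1 − 0.29) = 8.9602%.
1 + r = 1.089602 / 1.03950 = 1.048198
After-tax real rate = 1.048198 − 1 → 4.82%.

4.82%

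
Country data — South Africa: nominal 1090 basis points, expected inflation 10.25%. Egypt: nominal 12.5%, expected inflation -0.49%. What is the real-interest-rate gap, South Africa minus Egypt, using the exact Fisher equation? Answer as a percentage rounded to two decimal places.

-12.46%

South Africa: (1 + 0.1090)/(1 + 0.1025) − 1 = 0.5896%
Egypt: (1 + 0.1250)/(1 − 0.0049) − 1 = 13.0540%
Differential = 0.5896% − 13.0540% = -12.4644% → -12.46%.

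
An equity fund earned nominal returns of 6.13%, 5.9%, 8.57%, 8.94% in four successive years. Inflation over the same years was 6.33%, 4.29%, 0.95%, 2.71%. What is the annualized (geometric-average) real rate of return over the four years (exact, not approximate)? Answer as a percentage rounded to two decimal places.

3.69%

Nominal growth factor = 1.0613 × 1.0590 × 1.0857 × 1.0894 = 1.32932549
Price-level growth factor = 1.0633 × 1.0429 × 1.0095 × 1.0271 = 1.14978737
Real growth factor = 1.32932549 / 1.14978737 = 1.15614898
Annualized real rate = 1.15614898^(1/4) − 1 = 3.6940% → 3.69%.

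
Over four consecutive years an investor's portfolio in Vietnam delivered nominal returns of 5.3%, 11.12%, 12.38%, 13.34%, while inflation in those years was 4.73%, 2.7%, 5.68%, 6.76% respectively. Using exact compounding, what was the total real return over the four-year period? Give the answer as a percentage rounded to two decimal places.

Compound the nominal returns: 1.0530 × 1.1112 × 1.1238 × 1.1334 = 1.490366.
Compound inflation: 1.0473 × 1.0270 × 1.0568 × 1.0676 = 1.213509.
Deflate: 1.490366 / 1.213509 = 1.228146.
Total real return = 1.228146 − 1 → 22.81%.

22.81%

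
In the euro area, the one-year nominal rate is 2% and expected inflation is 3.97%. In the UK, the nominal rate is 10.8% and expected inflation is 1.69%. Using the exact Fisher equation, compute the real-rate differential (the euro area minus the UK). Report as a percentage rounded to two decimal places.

The euro area: (1 + 0.0200)/(1 + 0.0397) − 1 = -1.8948%
The UK: (1 + 0.1080)/(1 + 0.0169) − 1 = 8.9586%
Differential = -1.8948% − 8.9586% = -10.8534% → -10.85%.

-10.85%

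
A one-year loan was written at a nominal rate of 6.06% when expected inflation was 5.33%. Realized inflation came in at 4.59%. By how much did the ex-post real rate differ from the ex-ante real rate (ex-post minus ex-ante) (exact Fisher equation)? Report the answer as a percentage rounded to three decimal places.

0.712%

Ex-ante: (1 + 0.0606)/(1 + 0.0533) − 1 = 0.6931%
Ex-post: (1 + 0.0606)/(1 + 0.0459) − 1 = 1.4055%
Difference (ex-post − ex-ante) = 0.7124% → 0.712%.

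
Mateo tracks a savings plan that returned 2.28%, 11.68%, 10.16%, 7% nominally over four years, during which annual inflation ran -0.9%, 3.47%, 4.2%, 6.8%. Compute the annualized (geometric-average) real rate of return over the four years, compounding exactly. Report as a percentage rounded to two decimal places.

Compound the nominal returns: 1.0228 × 1.1168 × 1.1016 × 1.0700 = 1.34639915.
Compound inflation: 0.9910 × 1.0347 × 1.0420 × 1.0680 = 1.14110885.
Deflate: 1.34639915 / 1.14110885 = 1.17990422.
Annualized real rate = 1.17990422^(1/4) − 1 = 4.2225% → 4.22%.

4.22%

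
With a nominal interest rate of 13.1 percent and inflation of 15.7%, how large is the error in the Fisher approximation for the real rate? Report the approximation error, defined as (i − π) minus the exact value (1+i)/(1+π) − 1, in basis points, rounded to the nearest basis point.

Approximate: r ≈ 13.100% − 15.700% = -2.6000%
Exact: (1 + 0.1310)/(1 + 0.1570) − 1 = -2.2472%
Error = -2.6000% − (-2.2472%) = -0.3528% → -35 basis points.

-35 basis points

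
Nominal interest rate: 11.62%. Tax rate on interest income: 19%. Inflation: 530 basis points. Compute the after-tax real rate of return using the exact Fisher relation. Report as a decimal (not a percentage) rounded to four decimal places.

After-tax nominal return = 11.62% × (1 − 0.19) = 9.4122%.
1 + r = 1.094122 / 1.05300 = 1.039052
After-tax real rate = 1.039052 − 1 → 0.0391.

0.0391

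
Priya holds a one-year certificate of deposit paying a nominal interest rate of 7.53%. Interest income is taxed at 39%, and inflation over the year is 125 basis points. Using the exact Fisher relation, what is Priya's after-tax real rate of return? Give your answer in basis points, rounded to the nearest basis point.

330 basis points

After-tax nominal return = 7.53% × (1 − 0.39) = 4.5933%.
1 + r = 1.045933 / 1.01250 = 1.033020
After-tax real rate = 1.033020 − 1 → 330 basis points.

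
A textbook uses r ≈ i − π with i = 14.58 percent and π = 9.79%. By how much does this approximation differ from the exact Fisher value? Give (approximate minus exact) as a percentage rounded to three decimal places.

0.427%

Approximate: r ≈ 14.580% − 9.790% = 4.7900%
Exact: (1 + 0.1458)/(1 + 0.0979) − 1 = 4.3629%
Error = 4.7900% − 4.3629% = 0.4271% → 0.427%.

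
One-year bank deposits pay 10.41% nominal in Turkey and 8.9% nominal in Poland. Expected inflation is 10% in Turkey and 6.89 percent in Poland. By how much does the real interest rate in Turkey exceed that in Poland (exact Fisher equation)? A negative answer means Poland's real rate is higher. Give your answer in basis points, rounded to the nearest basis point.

Turkey: (1 + 0.1041)/(1 + 0.1000) − 1 = 0.3727%
Poland: (1 + 0.0890)/(1 + 0.0689) − 1 = 1.8804%
Differential = 0.3727% − 1.8804% = -1.5077% → -151 basis points.

-151 basis points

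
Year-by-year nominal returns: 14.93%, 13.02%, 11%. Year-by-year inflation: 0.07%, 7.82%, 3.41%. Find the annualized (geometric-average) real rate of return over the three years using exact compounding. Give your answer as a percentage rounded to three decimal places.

Nominal growth factor = 1.1493 × 1.1302 × 1.1100 = 1.44182213
Price-level growth factor = 1.0007 × 1.0782 × 1.0341 = 1.11574710
Real growth factor = 1.44182213 / 1.11574710 = 1.29224816
Annualized real rate = 1.29224816^(1/3) − 1 = 8.9219% → 8.922%.

8.922%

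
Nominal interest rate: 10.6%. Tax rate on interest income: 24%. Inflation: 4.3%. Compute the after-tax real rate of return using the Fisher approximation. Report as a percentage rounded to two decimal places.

After-tax nominal return = 10.6% × (1 − 0.24) = 8.0560%.
r ≈ 8.0560% − 4.3% → 3.76%.

3.76%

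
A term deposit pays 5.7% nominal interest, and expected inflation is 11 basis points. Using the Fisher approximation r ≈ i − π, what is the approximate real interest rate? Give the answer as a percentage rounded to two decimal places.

5.59%

r ≈ i − π = 5.7% − 0.11% = 5.59%.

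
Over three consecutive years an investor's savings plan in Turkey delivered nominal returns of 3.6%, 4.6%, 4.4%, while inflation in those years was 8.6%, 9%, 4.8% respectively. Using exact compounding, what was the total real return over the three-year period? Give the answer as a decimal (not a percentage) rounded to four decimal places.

-0.0880

Nominal growth factor = 1.0360 × 1.0460 × 1.0440 = 1.131337
Price-level growth factor = 1.0860 × 1.0900 × 1.0480 = 1.240560
Real growth factor = 1.131337 / 1.240560 = 0.911957
Total real return = 0.911957 − 1 → -0.0880.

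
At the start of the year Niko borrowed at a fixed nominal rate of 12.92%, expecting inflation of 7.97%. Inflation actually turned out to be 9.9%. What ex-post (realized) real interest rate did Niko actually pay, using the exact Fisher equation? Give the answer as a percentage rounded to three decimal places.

2.748%

Ex-post: (1 + 0.1292)/(1 + 0.0990) − 1 = 2.7480%
So the realized real rate is 2.748%.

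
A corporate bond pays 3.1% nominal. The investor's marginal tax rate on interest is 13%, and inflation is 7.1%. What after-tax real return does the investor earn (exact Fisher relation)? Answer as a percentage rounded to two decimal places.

After-tax nominal return = 3.1% × (1 − 0.13) = 2.6970%.
1 + r = 1.02697 / 1.07100 = 0.958889
After-tax real rate = 0.958889 − 1 → -4.11%.

-4.11%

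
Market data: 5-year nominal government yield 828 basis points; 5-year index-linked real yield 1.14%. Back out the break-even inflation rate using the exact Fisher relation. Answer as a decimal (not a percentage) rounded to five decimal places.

(1 + π) = (1 + i)/(1 + r) = 1.08280 / 1.01140 = 1.0705952
Break-even inflation = 1.0705952 − 1 → 0.07060.

0.07060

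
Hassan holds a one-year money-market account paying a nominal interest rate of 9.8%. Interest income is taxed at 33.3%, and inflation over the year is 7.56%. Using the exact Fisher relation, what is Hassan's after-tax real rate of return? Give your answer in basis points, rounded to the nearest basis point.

-95 basis points

After-tax nominal return = 9.8% × (1 − 0.333) = 6.5366%.
1 + r = 1.065366 / 1.07560 = 0.990485
After-tax real rate = 0.990485 − 1 → -95 basis points.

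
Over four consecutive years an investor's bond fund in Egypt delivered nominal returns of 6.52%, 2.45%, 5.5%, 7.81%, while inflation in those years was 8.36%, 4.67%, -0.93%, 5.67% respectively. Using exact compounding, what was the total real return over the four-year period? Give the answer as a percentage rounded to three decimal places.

4.537%

Compound the nominal returns: 1.0652 × 1.0245 × 1.0550 × 1.0781 = 1.241237.
Compound inflation: 1.0836 × 1.0467 × 0.9907 × 1.0567 = 1.187367.
Deflate: 1.241237 / 1.187367 = 1.045369.
Total real return = 1.045369 − 1 → 4.537%.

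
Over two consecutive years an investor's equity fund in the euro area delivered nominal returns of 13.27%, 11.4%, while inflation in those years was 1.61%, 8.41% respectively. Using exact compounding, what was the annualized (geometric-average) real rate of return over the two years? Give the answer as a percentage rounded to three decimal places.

Nominal growth factor = 1.1327 × 1.1140 = 1.26182780
Price-level growth factor = 1.0161 × 1.0841 = 1.10155401
Real growth factor = 1.26182780 / 1.10155401 = 1.14549790
Annualized real rate = 1.14549790^(1/2) − 1 = 7.0279% → 7.028%.

7.028%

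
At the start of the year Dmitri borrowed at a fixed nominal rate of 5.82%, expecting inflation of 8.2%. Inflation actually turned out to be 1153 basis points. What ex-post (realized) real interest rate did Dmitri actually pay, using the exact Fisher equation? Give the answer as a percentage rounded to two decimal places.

-5.12%

Ex-post: (1 + 0.0582)/(1 + 0.1153) − 1 = -5.1197%
So the realized real rate is -5.12%.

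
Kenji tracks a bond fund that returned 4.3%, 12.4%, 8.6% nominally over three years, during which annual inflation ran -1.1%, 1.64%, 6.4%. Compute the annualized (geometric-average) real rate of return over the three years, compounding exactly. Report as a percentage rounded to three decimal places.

Compound the nominal returns: 1.0430 × 1.1240 × 1.0860 = 1.2731525520.
Compound inflation: 0.9890 × 1.0164 × 1.0640 = 1.0695536544.
Deflate: 1.2731525520 / 1.0695536544 = 1.1903587508.
Annualized real rate = 1.1903587508^(1/3) − 1 = 5.980498% → 5.980%.

5.980%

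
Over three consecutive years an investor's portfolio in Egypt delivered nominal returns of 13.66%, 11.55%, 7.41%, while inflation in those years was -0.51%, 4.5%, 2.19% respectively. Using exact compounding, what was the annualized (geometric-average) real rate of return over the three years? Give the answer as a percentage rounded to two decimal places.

8.63%

Nominal growth factor = 1.1366 × 1.1155 × 1.0741 = 1.36182701
Price-level growth factor = 0.9949 × 1.0450 × 1.0219 = 1.06243928
Real growth factor = 1.36182701 / 1.06243928 = 1.28179278
Annualized real rate = 1.28179278^(1/3) − 1 = 8.6274% → 8.63%.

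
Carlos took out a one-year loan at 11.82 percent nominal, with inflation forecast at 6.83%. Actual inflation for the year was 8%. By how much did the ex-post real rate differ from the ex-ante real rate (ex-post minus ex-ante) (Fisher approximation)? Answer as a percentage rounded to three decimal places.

Ex-ante: 11.82% − 6.83% = 4.990%
Ex-post: 11.82% − 8% = 3.820%
Difference (ex-post − ex-ante) = -1.1700% → -1.170%.

-1.170%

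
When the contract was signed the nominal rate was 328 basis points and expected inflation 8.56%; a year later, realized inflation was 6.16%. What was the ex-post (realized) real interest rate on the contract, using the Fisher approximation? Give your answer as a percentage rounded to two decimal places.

-2.88%

Ex-post: 3.28% − 6.16% = -2.880%
So the realized real rate is -2.88%.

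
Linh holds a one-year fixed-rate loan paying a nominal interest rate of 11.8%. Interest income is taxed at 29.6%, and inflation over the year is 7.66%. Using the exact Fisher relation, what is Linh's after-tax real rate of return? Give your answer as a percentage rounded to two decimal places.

0.60%

After-tax nominal return = 11.8% × (1 − 0.296) = 8.3072%.
1 + r = 1.083072 / 1.07660 = 1.006012
After-tax real rate = 1.006012 − 1 → 0.60%.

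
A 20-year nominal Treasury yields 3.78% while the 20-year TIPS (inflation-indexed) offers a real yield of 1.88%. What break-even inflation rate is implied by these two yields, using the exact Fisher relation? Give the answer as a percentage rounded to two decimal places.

1.86%

(1 + π) = (1 + i)/(1 + r) = 1.03780 / 1.01880 = 1.018649
Break-even inflation = 1.018649 − 1 → 1.86%.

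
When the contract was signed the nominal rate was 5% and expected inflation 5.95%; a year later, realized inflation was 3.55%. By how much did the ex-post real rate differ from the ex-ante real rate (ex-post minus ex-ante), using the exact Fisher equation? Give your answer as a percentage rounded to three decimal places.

2.297%

Ex-ante: (1 + 0.0500)/(1 + 0.0595) − 1 = -0.8966%
Ex-post: (1 + 0.0500)/(1 + 0.0355) − 1 = 1.4003%
Difference (ex-post − ex-ante) = 2.2969% → 2.297%.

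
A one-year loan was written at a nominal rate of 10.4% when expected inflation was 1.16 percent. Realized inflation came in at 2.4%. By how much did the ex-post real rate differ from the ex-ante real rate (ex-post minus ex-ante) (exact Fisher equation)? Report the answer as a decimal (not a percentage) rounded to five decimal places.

-0.01322

Ex-ante: (1 + 0.1040)/(1 + 0.0116) − 1 = 9.13405%
Ex-post: (1 + 0.1040)/(1 + 0.0240) − 1 = 7.81250%
Difference (ex-post − ex-ante) = -1.32155% → -0.01322.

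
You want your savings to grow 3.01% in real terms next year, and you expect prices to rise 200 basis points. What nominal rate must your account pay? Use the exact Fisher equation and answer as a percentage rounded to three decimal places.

5.070%

(1 + i) = (1 + r)(1 + π) = 1.03010 × 1.02000 = 1.050702
i = 1.050702 − 1, so the required nominal rate is 5.070%.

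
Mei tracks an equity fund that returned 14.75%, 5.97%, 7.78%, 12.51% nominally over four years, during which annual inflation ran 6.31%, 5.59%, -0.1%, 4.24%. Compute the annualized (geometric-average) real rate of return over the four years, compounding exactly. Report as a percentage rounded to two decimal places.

5.98%

Nominal growth factor = 1.1475 × 1.0597 × 1.0778 × 1.1251 = 1.47456843
Price-level growth factor = 1.0631 × 1.0559 × 0.9990 × 1.0424 = 1.16895232
Real growth factor = 1.47456843 / 1.16895232 = 1.26144446
Annualized real rate = 1.26144446^(1/4) − 1 = 5.9783% → 5.98%.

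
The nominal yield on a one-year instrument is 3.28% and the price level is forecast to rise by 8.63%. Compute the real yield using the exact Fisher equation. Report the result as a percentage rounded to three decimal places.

By the Fisher relation, 1 + r = (1 + i)/(1 + π).
1 + r = 1.03280 / 1.08630 = 0.950750
r = 0.950750 − 1 = -4.9250%, i.e. -4.925%.

-4.925%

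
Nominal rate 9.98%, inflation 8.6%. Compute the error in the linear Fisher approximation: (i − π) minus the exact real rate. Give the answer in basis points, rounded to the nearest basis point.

Approximate: r ≈ 9.980% − 8.600% = 1.3800%
Exact: (1 + 0.0998)/(1 + 0.0860) − 1 = 1.2707%
Error = 1.3800% − 1.2707% = 0.1093% → 11 basis points.

11 basis points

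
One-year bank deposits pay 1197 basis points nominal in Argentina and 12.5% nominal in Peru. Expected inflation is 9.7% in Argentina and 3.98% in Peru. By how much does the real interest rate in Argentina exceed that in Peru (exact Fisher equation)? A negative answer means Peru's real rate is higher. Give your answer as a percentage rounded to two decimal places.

-6.12%

Argentina: (1 + 0.1197)/(1 + 0.0970) − 1 = 2.0693%
Peru: (1 + 0.1250)/(1 + 0.0398) − 1 = 8.1939%
Differential = 2.0693% − 8.1939% = -6.1246% → -6.12%.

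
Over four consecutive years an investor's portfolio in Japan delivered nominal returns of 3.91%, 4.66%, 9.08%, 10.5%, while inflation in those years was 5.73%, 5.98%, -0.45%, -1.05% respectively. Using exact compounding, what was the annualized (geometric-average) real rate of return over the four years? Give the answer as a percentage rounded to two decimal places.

4.39%

Compound the nominal returns: 1.0391 × 1.0466 × 1.0908 × 1.1050 = 1.31082731.
Compound inflation: 1.0573 × 1.0598 × 0.9955 × 0.9895 = 1.10377159.
Deflate: 1.31082731 / 1.10377159 = 1.18758929.
Annualized real rate = 1.18758929^(1/4) − 1 = 4.3918% → 4.39%.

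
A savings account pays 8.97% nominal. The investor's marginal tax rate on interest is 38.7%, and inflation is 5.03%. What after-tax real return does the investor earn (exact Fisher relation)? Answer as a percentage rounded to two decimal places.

0.45%

After-tax nominal return = 8.97% × (1 − 0.387) = 5.49861%.
1 + r = 1.0549861 / 1.05030 = 1.004462
After-tax real rate = 1.004462 − 1 → 0.45%.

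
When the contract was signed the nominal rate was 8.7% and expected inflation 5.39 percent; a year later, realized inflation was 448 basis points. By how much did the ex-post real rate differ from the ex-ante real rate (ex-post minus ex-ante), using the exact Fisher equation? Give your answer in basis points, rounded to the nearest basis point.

Ex-ante: (1 + 0.0870)/(1 + 0.0539) − 1 = 3.1407%
Ex-post: (1 + 0.0870)/(1 + 0.0448) − 1 = 4.0391%
Difference (ex-post − ex-ante) = 0.8983% → 90 basis points.

90 basis points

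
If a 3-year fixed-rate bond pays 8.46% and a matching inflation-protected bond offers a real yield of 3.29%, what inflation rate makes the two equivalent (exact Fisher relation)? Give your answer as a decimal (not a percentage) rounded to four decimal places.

0.0501

(1 + π) = (1 + i)/(1 + r) = 1.08460 / 1.03290 = 1.050053
Break-even inflation = 1.050053 − 1 → 0.0501.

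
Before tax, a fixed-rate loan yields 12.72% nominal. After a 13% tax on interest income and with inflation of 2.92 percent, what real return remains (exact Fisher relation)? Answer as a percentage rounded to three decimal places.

7.915%

After-tax nominal return = 12.72% × (1 − 0.13) = 11.0664%.
1 + r = 1.110664 / 1.02920 = 1.079153
After-tax real rate = 1.079153 − 1 → 7.915%.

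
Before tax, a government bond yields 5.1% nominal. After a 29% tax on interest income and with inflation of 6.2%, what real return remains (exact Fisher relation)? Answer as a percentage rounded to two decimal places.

After-tax nominal return = 5.1% × (1 − 0.29) = 3.6210%.
1 + r = 1.03621 / 1.06200 = 0.975716
After-tax real rate = 0.975716 − 1 → -2.43%.

-2.43%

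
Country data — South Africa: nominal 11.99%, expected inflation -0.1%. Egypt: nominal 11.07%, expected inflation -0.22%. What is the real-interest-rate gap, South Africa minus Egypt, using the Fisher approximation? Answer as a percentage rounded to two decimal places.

0.80%

South Africa: 11.99% − (-0.1%) = 12.090%
Egypt: 11.07% − (-0.22%) = 11.290%
Differential = 0.800% → 0.80%.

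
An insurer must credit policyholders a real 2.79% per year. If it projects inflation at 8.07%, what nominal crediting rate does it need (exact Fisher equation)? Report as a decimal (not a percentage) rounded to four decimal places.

0.1109

(1 + i) = (1 + r)(1 + π) = 1.02790 × 1.08070 = 1.11085153
i = 1.11085153 − 1, so the required nominal rate is 0.1109.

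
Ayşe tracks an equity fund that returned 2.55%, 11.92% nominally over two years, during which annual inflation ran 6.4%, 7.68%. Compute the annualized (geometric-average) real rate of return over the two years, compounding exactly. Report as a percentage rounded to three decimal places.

0.088%

Compound the nominal returns: 1.0255 × 1.1192 = 1.14773960.
Compound inflation: 1.0640 × 1.0768 = 1.14571520.
Deflate: 1.14773960 / 1.14571520 = 1.00176693.
Annualized real rate = 1.00176693^(1/2) − 1 = 0.0883% → 0.088%.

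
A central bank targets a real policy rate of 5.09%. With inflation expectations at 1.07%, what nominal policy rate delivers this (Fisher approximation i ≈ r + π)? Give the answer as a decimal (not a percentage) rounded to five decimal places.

0.06160

i ≈ r + π = 5.09% + 1.07% = 0.06160.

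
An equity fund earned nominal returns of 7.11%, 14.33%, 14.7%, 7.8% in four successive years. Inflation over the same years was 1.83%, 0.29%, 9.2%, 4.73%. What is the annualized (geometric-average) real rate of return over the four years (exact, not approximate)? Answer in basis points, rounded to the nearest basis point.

671 basis points

Nominal growth factor = 1.0711 × 1.1433 × 1.1470 × 1.0780 = 1.51416220
Price-level growth factor = 1.0183 × 1.0029 × 1.0920 × 1.0473 = 1.16795771
Real growth factor = 1.51416220 / 1.16795771 = 1.29641869
Annualized real rate = 1.29641869^(1/4) − 1 = 6.7054% → 671 basis points.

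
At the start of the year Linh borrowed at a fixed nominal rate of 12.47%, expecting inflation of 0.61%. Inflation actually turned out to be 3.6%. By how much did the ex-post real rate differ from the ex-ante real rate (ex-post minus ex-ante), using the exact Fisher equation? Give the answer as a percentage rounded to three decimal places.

Ex-ante: (1 + 0.1247)/(1 + 0.0061) − 1 = 11.7881%
Ex-post: (1 + 0.1247)/(1 + 0.0360) − 1 = 8.5618%
Difference (ex-post − ex-ante) = -3.2263% → -3.226%.

-3.226%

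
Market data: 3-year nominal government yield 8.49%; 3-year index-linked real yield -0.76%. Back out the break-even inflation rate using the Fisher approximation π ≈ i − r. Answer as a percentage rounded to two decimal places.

9.25%

π ≈ i − r = 8.49% − (-0.76%) → 9.25%.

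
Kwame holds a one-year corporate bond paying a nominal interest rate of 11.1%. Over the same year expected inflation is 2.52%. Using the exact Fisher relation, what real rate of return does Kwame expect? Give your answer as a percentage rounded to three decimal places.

8.369%

1 + r = 1.11100 / 1.02520 = 1.083691
r = 1.083691 − 1 = 8.3691%, i.e. 8.369%.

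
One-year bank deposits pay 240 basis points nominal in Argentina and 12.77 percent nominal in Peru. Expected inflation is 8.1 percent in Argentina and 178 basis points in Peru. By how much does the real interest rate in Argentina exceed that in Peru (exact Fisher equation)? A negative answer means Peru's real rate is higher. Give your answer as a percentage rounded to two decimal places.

-16.07%

Argentina: (1 + 0.0240)/(1 + 0.0810) − 1 = -5.2729%
Peru: (1 + 0.1277)/(1 + 0.0178) − 1 = 10.7978%
Differential = -5.2729% − 10.7978% = -16.0707% → -16.07%.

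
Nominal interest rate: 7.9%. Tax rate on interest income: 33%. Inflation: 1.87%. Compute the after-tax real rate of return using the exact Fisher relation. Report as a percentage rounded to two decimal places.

After-tax nominal return = 7.9% × (1 − 0.33) = 5.2930%.
1 + r = 1.05293 / 1.01870 = 1.033602
After-tax real rate = 1.033602 − 1 → 3.36%.

3.36%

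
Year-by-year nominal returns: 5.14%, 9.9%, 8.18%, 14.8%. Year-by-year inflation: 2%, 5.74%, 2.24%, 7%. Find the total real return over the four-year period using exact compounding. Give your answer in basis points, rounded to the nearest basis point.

2162 basis points

Compound the nominal returns: 1.0514 × 1.0990 × 1.0818 × 1.1480 = 1.435009.
Compound inflation: 1.0200 × 1.0574 × 1.0224 × 1.0700 = 1.179897.
Deflate: 1.435009 / 1.179897 = 1.216215.
Total real return = 1.216215 − 1 → 2162 basis points.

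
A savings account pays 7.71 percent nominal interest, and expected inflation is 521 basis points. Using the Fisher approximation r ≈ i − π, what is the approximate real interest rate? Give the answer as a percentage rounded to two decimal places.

r ≈ i − π = 7.71% − 5.21% = 2.50%.

2.50%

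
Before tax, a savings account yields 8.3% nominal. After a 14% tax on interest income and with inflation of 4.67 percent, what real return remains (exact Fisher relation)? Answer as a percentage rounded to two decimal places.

2.36%

After-tax nominal return = 8.3% × (1 − 0.14) = 7.1380%.
1 + r = 1.07138 / 1.04670 = 1.023579
After-tax real rate = 1.023579 − 1 → 2.36%.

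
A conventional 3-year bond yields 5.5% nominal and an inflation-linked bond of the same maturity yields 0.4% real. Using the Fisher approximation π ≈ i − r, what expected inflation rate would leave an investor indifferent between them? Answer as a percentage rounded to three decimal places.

π ≈ i − r = 5.5% − 0.4% → 5.100%.

5.100%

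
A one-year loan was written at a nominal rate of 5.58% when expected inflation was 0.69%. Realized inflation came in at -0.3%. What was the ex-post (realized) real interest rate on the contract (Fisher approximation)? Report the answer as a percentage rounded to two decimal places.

Ex-post: 5.58% − (-0.3%) = 5.880%
So the realized real rate is 5.88%.

5.88%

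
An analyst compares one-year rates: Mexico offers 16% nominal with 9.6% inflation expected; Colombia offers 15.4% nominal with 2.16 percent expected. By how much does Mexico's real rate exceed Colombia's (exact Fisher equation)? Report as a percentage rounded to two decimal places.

Mexico: (1 + 0.1600)/(1 + 0.0960) − 1 = 5.8394%
Colombia: (1 + 0.1540)/(1 + 0.0216) − 1 = 12.9601%
Differential = 5.8394% − 12.9601% = -7.1206% → -7.12%.

-7.12%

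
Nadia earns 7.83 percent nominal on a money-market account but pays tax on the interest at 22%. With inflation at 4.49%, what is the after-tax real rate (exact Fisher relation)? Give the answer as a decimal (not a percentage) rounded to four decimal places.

After-tax nominal return = 7.83% × (1 − 0.22) = 6.1074%.
1 + r = 1.061074 / 1.04490 = 1.015479
After-tax real rate = 1.015479 − 1 → 0.0155.

0.0155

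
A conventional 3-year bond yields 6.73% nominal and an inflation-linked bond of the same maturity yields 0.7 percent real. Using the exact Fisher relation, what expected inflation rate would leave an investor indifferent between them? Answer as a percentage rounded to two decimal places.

(1 + π) = (1 + i)/(1 + r) = 1.06730 / 1.00700 = 1.059881
Break-even inflation = 1.059881 − 1 → 5.99%.

5.99%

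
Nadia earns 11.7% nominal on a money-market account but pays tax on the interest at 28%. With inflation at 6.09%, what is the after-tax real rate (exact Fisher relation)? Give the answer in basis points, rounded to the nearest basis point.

220 basis points

After-tax nominal return = 11.7% × (1 − 0.28) = 8.4240%.
1 + r = 1.08424 / 1.06090 = 1.022000
After-tax real rate = 1.022000 − 1 → 220 basis points.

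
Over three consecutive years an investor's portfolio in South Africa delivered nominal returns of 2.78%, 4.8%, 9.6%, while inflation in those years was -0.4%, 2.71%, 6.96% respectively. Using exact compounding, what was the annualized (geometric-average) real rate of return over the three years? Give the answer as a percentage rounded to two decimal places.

2.56%

Compound the nominal returns: 1.0278 × 1.0480 × 1.0960 = 1.18053930.
Compound inflation: 0.9960 × 1.0271 × 1.0696 = 1.09419182.
Deflate: 1.18053930 / 1.09419182 = 1.07891440.
Annualized real rate = 1.07891440^(1/3) − 1 = 2.5642% → 2.56%.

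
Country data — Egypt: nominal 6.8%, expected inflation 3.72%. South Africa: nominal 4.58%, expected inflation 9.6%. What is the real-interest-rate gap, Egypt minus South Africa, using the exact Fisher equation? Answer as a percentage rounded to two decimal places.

Egypt: (1 + 0.0680)/(1 + 0.0372) − 1 = 2.9695%
South Africa: (1 + 0.0458)/(1 + 0.0960) − 1 = -4.5803%
Differential = 2.9695% − (-4.5803%) = 7.5498% → 7.55%.

7.55%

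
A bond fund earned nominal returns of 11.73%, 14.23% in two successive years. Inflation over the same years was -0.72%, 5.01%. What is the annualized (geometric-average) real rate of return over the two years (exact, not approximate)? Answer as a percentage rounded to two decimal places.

Compound the nominal returns: 1.1173 × 1.1423 = 1.27629179.
Compound inflation: 0.9928 × 1.0501 = 1.04253928.
Deflate: 1.27629179 / 1.04253928 = 1.22421458.
Annualized real rate = 1.22421458^(1/2) − 1 = 10.6442% → 10.64%.

10.64%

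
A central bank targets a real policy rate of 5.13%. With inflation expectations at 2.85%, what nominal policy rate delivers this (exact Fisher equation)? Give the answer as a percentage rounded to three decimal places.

(1 + i) = (1 + r)(1 + π) = 1.05130 × 1.02850 = 1.08126205
i = 1.08126205 − 1, so the required nominal rate is 8.126%.

8.126%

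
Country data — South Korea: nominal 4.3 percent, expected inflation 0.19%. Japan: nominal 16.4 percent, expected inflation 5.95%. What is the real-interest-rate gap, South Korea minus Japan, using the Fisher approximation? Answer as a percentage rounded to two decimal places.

South Korea: 4.3% − 0.19% = 4.110%
Japan: 16.4% − 5.95% = 10.450%
Differential = -6.340% → -6.34%.

-6.34%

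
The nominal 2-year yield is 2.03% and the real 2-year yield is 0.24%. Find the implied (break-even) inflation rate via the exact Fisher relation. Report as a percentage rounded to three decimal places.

1.786%

(1 + π) = (1 + i)/(1 + r) = 1.02030 / 1.00240 = 1.017857
Break-even inflation = 1.017857 − 1 → 1.786%.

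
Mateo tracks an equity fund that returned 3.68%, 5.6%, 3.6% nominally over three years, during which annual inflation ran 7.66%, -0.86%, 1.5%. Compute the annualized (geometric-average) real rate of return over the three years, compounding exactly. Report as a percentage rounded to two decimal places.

Compound the nominal returns: 1.0368 × 1.0560 × 1.0360 = 1.13427579.
Compound inflation: 1.0766 × 0.9914 × 1.0150 = 1.08335136.
Deflate: 1.13427579 / 1.08335136 = 1.04700638.
Annualized real rate = 1.04700638^(1/3) − 1 = 1.5430% → 1.54%.

1.54%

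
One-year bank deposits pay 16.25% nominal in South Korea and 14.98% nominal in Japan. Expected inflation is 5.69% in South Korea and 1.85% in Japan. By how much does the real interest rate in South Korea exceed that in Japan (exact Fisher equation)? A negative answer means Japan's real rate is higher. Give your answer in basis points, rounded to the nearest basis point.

South Korea: (1 + 0.1625)/(1 + 0.0569) − 1 = 9.9915%
Japan: (1 + 0.1498)/(1 + 0.0185) − 1 = 12.8915%
Differential = 9.9915% − 12.8915% = -2.9000% → -290 basis points.

-290 basis points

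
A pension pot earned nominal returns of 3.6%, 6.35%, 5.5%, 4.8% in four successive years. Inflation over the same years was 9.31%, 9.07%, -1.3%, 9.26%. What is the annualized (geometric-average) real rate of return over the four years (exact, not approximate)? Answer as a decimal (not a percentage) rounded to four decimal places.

Nominal growth factor = 1.0360 × 1.0635 × 1.0550 × 1.0480 = 1.21817867
Price-level growth factor = 1.0931 × 1.0907 × 0.9870 × 1.0926 = 1.28571158
Real growth factor = 1.21817867 / 1.28571158 = 0.94747429
Annualized real rate = 0.94747429^(1/4) − 1 = -1.3398% → -0.0134.

-0.0134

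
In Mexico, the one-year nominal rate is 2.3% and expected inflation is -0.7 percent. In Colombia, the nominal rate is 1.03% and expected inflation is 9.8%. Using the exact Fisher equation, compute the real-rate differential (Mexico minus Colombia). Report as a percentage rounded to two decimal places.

11.01%

Mexico: (1 + 0.0230)/(1 − 0.0070) − 1 = 3.0211%
Colombia: (1 + 0.0103)/(1 + 0.0980) − 1 = -7.9872%
Differential = 3.0211% − (-7.9872%) = 11.0084% → 11.01%.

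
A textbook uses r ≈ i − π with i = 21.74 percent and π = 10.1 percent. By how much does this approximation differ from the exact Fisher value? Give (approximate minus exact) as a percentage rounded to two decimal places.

1.07%

Approximate: r ≈ 21.740% − 10.100% = 11.6400%
Exact: (1 + 0.2174)/(1 + 0.1010) − 1 = 10.5722%
Error = 11.6400% − 10.5722% = 1.0678% → 1.07%.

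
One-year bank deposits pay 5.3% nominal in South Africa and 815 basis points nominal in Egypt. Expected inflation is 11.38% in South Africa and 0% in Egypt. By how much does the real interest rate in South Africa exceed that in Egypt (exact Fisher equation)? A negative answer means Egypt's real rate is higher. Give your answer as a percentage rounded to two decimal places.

-13.61%

South Africa: (1 + 0.0530)/(1 + 0.1138) − 1 = -5.4588%
Egypt: (1 + 0.0815)/(1 + 0.0000) − 1 = 8.1500%
Differential = -5.4588% − 8.1500% = -13.6088% → -13.61%.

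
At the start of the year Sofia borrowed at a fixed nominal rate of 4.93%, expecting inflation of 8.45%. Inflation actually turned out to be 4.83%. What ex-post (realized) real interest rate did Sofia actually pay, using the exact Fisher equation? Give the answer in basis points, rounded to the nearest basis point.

10 basis points

Ex-post: (1 + 0.0493)/(1 + 0.0483) − 1 = 0.0954%
So the realized real rate is 10 basis points.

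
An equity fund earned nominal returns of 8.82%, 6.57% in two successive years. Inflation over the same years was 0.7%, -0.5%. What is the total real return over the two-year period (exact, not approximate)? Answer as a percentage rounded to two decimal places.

15.74%

Compound the nominal returns: 1.0882 × 1.0657 = 1.159695.
Compound inflation: 1.0070 × 0.9950 = 1.001965.
Deflate: 1.159695 / 1.001965 = 1.157420.
Total real return = 1.157420 − 1 → 15.74%.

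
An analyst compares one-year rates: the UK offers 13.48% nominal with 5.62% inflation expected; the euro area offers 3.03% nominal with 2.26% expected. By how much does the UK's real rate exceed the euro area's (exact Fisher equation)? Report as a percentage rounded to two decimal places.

6.69%

The UK: (1 + 0.1348)/(1 + 0.0562) − 1 = 7.4418%
The euro area: (1 + 0.0303)/(1 + 0.0226) − 1 = 0.7530%
Differential = 7.4418% − 0.7530% = 6.6888% → 6.69%.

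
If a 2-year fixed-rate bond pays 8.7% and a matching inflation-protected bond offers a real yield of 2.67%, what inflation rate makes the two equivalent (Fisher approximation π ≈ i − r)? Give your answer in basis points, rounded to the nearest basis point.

π ≈ i − r = 8.7% − 2.67% → 603 basis points.

603 basis points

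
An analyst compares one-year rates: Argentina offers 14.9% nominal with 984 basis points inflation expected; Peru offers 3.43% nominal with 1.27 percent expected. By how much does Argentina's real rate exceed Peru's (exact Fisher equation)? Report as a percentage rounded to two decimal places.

Argentina: (1 + 0.1490)/(1 + 0.0984) − 1 = 4.6067%
Peru: (1 + 0.0343)/(1 + 0.0127) − 1 = 2.1329%
Differential = 4.6067% − 2.1329% = 2.4738% → 2.47%.

2.47%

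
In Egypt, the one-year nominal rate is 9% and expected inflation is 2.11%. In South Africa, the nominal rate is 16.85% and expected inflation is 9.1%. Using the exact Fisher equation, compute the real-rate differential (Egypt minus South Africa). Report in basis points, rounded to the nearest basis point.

Egypt: (1 + 0.0900)/(1 + 0.0211) − 1 = 6.7476%
South Africa: (1 + 0.1685)/(1 + 0.0910) − 1 = 7.1036%
Differential = 6.7476% − 7.1036% = -0.3559% → -36 basis points.

-36 basis points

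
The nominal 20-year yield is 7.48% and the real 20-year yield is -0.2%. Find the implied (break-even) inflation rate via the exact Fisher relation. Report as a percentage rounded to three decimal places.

7.695%

(1 + π) = (1 + i)/(1 + r) = 1.07480 / 0.99800 = 1.076954
Break-even inflation = 1.076954 − 1 → 7.695%.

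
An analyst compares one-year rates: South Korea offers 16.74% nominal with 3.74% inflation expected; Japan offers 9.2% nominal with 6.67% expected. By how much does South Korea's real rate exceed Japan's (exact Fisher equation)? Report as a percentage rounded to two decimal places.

10.16%

South Korea: (1 + 0.1674)/(1 + 0.0374) − 1 = 12.5313%
Japan: (1 + 0.0920)/(1 + 0.0667) − 1 = 2.3718%
Differential = 12.5313% − 2.3718% = 10.1595% → 10.16%.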